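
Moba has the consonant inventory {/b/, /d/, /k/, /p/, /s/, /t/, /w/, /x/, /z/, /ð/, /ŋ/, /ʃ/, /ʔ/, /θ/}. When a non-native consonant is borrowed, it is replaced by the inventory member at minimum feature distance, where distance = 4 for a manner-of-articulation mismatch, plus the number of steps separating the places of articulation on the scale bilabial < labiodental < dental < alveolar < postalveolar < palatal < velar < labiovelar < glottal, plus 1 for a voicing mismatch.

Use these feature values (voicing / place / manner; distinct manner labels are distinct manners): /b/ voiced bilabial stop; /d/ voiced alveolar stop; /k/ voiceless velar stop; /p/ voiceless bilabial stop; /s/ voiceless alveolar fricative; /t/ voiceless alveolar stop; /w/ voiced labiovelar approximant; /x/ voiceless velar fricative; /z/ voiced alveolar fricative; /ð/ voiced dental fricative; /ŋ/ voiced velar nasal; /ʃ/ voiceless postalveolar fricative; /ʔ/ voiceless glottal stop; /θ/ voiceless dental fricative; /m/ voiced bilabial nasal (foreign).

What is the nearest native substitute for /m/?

b

/b/ is closest: manner differs (nasal→stop, +4), place distance 0 (bilabial→bilabial), same voicing; total 4. Next closest is /p/ at distance 5.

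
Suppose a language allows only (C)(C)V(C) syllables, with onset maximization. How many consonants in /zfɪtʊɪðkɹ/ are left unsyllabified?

2

Syllabifying with onset maximization leaves /k/, /ɹ/ stranded (at most one coda consonant is licensed; onsets may contain at most 2 consonants).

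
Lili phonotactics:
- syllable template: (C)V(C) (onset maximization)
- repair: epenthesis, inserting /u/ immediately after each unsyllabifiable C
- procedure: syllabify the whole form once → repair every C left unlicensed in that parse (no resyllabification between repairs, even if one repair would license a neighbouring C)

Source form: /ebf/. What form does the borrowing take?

Syllabifying with onset maximization leaves /f/ stranded (at most one coda consonant is licensed; onsets are limited to one consonant).
Epenthesis after each stranded consonant: /f/ → /fu/.

ebfu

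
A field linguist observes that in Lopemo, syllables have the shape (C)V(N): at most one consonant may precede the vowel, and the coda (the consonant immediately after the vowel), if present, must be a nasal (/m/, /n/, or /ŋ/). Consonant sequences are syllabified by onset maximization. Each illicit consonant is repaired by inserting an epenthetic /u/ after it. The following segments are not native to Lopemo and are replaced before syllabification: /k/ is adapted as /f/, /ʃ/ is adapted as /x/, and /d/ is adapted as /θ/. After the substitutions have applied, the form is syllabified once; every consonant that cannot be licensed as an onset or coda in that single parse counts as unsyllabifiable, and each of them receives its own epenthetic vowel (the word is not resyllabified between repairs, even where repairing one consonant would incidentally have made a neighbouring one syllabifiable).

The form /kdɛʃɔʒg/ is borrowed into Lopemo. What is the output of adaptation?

fuθɛxɔʒugu

Substitution: /k/ → /f/, /d/ → /θ/, /ʃ/ → /x/, giving /fθɛxɔʒg/.
Under (C)V(N), the unsyllabifiable consonants are /f/, /ʒ/, /g/ (only a nasal (/m/, /n/, or /ŋ/) is licensed in coda position; onsets are limited to one consonant).
Inserting the epenthetic vowel yields /f/ → /fu/, /ʒ/ → /ʒu/, /g/ → /gu/.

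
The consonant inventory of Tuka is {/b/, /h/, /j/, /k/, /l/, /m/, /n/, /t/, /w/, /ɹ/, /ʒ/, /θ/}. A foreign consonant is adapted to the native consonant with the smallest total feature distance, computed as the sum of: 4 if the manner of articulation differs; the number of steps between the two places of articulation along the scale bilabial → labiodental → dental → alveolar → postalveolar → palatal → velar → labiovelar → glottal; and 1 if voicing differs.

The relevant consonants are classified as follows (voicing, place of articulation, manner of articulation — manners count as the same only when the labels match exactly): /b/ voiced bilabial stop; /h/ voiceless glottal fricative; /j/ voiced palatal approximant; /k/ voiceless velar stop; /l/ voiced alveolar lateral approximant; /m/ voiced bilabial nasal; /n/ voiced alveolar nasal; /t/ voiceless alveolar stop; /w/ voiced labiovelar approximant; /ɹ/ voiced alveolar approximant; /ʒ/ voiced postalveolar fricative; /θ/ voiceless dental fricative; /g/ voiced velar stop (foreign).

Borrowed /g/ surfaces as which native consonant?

k

/k/ is closest: same manner (stop), place distance 0 (velar→velar), voicing differs (+1); total 1. Next closest is /t/ at distance 4.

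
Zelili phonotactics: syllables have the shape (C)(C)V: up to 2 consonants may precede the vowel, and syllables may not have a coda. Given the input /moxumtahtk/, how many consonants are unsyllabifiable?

3

Syllabifying with onset maximization leaves /h/, /t/, /k/ stranded (no codas are permitted; onsets may contain at most 2 consonants).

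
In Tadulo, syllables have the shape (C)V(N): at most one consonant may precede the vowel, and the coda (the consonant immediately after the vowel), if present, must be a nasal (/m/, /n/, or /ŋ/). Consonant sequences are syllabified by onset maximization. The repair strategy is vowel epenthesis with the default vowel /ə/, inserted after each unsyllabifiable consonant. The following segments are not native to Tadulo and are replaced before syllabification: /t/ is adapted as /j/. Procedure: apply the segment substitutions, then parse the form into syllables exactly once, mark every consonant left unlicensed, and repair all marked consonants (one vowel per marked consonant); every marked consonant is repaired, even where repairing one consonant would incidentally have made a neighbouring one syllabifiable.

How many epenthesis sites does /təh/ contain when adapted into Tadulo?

After substitution the input is /jəh/.
The unsyllabifiable consonants are /h/; each receives one epenthetic vowel.

1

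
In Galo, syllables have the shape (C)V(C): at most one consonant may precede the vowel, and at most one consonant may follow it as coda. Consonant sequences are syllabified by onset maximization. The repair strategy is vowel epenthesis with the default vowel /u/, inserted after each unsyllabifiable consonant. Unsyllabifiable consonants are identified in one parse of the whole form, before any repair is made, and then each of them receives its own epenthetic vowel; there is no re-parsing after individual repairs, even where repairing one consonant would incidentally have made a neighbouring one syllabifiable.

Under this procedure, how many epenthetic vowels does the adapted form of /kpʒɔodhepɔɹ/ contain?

2

The unsyllabifiable consonants are /k/, /p/; each receives one epenthetic vowel.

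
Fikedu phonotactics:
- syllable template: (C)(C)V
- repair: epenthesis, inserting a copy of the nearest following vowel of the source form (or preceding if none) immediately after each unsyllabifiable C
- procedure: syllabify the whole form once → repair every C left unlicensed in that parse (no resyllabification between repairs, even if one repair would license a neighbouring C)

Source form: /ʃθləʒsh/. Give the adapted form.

The consonants /ʃ/, /ʒ/, /s/, /h/ cannot be parsed into a legal (C)(C)V syllable (no codas are permitted; onsets may contain at most 2 consonants).
Epenthesis after each stranded consonant: /ʃ/ → /ʃə/, /ʒ/ → /ʒə/, /s/ → /sə/, /h/ → /hə/.

ʃəθləʒəsəhə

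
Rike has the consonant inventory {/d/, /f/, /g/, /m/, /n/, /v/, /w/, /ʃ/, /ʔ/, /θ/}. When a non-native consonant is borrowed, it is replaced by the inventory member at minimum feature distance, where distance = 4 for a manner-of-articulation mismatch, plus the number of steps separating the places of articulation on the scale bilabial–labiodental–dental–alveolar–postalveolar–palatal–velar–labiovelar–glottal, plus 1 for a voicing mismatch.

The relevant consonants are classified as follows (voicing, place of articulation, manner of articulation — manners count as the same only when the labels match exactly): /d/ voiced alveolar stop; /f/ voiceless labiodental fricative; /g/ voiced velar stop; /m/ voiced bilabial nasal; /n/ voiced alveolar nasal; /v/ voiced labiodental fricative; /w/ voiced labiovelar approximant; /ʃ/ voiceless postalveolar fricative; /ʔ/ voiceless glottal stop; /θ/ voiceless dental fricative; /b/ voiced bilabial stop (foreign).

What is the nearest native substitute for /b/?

d

/d/ is closest: same manner (stop), place distance 3 (bilabial→alveolar), same voicing; total 3. Next closest is /m/ at distance 4.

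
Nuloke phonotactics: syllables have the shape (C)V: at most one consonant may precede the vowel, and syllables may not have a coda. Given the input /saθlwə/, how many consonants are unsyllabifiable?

The consonants /θ/, /l/ cannot be parsed into a legal (C)V syllable (no codas are permitted; onsets are limited to one consonant).

2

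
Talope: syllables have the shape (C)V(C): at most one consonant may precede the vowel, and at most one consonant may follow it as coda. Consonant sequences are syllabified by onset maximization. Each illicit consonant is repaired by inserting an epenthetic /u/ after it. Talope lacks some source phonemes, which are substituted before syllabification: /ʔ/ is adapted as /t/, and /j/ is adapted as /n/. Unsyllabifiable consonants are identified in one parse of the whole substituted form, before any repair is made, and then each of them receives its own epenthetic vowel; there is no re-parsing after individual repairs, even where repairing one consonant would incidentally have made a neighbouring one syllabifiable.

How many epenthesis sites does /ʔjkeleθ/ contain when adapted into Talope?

After substitution the input is /tnkeleθ/.
The unsyllabifiable consonants are /t/, /n/; each receives one epenthetic vowel.

2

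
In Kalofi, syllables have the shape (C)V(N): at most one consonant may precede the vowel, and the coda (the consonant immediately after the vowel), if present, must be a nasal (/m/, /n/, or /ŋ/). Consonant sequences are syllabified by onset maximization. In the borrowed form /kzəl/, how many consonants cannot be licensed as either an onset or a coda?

The consonants /k/, /l/ cannot be parsed into a legal (C)V(N) syllable (only a nasal (/m/, /n/, or /ŋ/) is licensed in coda position; onsets are limited to one consonant).

2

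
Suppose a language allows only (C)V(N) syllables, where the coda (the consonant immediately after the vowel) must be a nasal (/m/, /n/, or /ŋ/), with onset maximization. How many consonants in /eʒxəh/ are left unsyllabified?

2

Under (C)V(N), the unsyllabifiable consonants are /ʒ/, /h/ (only a nasal (/m/, /n/, or /ŋ/) is licensed in coda position; onsets are limited to one consonant).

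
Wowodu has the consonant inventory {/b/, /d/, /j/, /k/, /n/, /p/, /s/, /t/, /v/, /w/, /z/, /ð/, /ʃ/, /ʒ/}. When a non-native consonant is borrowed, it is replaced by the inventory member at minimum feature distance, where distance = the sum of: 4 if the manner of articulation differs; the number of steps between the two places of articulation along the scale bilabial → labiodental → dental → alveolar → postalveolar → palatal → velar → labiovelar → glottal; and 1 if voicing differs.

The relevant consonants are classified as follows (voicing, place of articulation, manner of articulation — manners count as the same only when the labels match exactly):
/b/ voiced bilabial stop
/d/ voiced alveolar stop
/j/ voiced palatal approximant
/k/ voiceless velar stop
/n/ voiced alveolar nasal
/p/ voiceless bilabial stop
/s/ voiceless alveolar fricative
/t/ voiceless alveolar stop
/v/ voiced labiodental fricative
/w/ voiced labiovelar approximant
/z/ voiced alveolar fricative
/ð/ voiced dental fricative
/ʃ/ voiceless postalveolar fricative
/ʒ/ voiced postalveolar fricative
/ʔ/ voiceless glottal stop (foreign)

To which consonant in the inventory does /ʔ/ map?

/k/ is closest: same manner (stop), place distance 2 (glottal→velar), same voicing; total 2. Next closest is /t/ at distance 5.

k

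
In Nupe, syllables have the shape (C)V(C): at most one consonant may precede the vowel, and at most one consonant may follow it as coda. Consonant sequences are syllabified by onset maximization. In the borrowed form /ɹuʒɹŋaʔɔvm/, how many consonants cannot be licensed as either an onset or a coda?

2

Syllabifying with onset maximization leaves /ɹ/, /m/ stranded (at most one coda consonant is licensed; onsets are limited to one consonant).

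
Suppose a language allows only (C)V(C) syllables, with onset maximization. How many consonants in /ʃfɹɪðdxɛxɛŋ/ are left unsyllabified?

3

Syllabifying with onset maximization leaves /ʃ/, /f/, /d/ stranded (at most one coda consonant is licensed; onsets are limited to one consonant).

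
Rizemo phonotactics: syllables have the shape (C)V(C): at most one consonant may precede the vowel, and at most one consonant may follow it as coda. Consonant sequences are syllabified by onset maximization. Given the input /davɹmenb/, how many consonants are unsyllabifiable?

Syllabifying with onset maximization leaves /ɹ/, /b/ stranded (at most one coda consonant is licensed; onsets are limited to one consonant).

2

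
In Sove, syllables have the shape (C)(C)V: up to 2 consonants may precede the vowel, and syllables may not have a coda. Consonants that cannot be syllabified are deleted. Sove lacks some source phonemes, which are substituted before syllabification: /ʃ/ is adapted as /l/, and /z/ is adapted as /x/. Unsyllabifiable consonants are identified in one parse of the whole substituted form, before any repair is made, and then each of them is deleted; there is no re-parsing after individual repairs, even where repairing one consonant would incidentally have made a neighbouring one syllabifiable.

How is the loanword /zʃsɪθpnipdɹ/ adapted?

lsɪpni

Substitution: /z/ → /x/, /ʃ/ → /l/, giving /xlsɪθpnipdɹ/.
Syllabifying with onset maximization leaves /x/, /θ/, /p/, /d/, /ɹ/ stranded (no codas are permitted; onsets may contain at most 2 consonants).
Deleting the stranded consonants removes /x/, /θ/, /p/, /d/, /ɹ/.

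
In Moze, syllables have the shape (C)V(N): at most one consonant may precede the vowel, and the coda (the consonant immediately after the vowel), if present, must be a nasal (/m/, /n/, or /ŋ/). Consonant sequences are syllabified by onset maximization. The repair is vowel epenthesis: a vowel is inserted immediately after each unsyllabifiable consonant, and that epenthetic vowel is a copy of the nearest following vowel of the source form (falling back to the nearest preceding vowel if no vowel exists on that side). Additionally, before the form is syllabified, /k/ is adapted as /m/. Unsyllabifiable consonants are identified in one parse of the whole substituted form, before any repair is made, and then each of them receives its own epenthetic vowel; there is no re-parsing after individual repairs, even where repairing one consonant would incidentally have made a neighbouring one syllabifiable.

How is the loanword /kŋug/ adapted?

Substitution: /k/ → /m/, giving /mŋug/.
Under (C)V(N), the unsyllabifiable consonants are /m/, /g/ (only a nasal (/m/, /n/, or /ŋ/) is licensed in coda position; onsets are limited to one consonant).
Epenthesis after each stranded consonant: /m/ → /mu/, /g/ → /gu/.

muŋugu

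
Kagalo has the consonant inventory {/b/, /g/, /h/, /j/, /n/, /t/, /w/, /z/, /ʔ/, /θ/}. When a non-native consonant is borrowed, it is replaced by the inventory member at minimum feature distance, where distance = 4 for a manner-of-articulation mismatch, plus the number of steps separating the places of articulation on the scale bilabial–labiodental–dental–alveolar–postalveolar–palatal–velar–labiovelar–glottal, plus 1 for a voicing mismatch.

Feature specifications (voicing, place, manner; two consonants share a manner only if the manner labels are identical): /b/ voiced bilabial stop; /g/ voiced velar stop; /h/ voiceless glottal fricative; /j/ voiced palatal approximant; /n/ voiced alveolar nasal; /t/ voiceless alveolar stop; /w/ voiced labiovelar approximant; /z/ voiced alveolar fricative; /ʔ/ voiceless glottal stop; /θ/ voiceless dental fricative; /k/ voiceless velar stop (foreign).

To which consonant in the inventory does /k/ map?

g

/g/ is closest: same manner (stop), place distance 0 (velar→velar), voicing differs (+1); total 1. Next closest is /ʔ/ at distance 2.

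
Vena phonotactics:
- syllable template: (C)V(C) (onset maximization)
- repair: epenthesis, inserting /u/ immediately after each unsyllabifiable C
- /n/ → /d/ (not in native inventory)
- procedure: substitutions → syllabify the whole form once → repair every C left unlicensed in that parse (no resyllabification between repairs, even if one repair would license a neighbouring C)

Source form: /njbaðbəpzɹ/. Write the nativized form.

Substitution: /n/ → /d/, giving /djbaðbəpzɹ/.
The consonants /d/, /j/, /z/, /ɹ/ cannot be parsed into a legal (C)V(C) syllable (at most one coda consonant is licensed; onsets are limited to one consonant).
Each unlicensed consonant becomes the onset of a new syllable: /d/ → /du/, /j/ → /ju/, /z/ → /zu/, /ɹ/ → /ɹu/.

dujubaðbəpzuɹu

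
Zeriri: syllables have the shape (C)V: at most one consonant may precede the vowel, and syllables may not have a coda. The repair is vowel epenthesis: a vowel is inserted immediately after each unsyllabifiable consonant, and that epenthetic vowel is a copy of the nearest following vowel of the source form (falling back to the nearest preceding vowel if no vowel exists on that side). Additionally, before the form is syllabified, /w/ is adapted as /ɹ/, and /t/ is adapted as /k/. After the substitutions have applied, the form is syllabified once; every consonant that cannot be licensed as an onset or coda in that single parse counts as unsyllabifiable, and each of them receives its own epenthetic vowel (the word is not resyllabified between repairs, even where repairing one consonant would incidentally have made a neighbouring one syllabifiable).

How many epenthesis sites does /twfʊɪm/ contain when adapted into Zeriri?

3

After substitution the input is /kɹfʊɪm/.
The unsyllabifiable consonants are /k/, /ɹ/, /m/; each receives one epenthetic vowel.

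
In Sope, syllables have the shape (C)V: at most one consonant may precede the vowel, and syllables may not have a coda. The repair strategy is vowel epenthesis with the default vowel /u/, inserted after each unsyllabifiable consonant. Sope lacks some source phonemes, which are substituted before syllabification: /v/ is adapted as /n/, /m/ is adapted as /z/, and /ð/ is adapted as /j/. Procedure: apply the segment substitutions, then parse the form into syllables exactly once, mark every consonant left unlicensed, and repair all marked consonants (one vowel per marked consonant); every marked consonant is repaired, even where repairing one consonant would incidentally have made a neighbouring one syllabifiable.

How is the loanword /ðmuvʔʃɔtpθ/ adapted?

juzunuʔuʃɔtupuθu

Substitution: /ð/ → /j/, /m/ → /z/, /v/ → /n/, giving /jzunʔʃɔtpθ/.
Under (C)V, the unsyllabifiable consonants are /j/, /n/, /ʔ/, /t/, /p/, /θ/ (no codas are permitted; onsets are limited to one consonant).
Inserting the epenthetic vowel yields /j/ → /ju/, /n/ → /nu/, /ʔ/ → /ʔu/, /t/ → /tu/, /p/ → /pu/, /θ/ → /θu/.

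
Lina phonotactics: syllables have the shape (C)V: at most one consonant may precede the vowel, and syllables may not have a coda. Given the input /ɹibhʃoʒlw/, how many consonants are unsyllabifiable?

The consonants /b/, /h/, /ʒ/, /l/, /w/ cannot be parsed into a legal (C)V syllable (no codas are permitted; onsets are limited to one consonant).

5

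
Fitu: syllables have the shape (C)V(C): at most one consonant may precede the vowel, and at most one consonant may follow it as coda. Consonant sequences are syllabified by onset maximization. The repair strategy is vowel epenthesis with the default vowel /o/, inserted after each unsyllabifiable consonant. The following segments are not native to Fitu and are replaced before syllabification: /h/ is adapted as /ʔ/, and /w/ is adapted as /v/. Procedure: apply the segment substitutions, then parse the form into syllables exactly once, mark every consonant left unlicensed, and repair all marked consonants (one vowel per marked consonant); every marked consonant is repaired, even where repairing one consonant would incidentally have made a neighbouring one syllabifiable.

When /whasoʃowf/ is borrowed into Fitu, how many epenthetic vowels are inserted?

After substitution the input is /vʔasoʃovf/.
The unsyllabifiable consonants are /v/, /f/; each receives one epenthetic vowel.

2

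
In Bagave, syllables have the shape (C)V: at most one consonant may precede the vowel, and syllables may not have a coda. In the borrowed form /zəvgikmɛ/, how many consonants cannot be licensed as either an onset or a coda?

The consonants /v/, /k/ cannot be parsed into a legal (C)V syllable (no codas are permitted; onsets are limited to one consonant).

2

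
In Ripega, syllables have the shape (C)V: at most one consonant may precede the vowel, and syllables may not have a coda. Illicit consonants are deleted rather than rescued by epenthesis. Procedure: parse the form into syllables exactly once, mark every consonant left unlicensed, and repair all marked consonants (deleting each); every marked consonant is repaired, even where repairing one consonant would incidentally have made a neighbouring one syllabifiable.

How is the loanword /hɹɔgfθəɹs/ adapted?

ɹɔθə

Syllabifying with onset maximization leaves /h/, /g/, /f/, /ɹ/, /s/ stranded (no codas are permitted; onsets are limited to one consonant).
Each unlicensed consonant is deleted: /h/, /g/, /f/, /ɹ/, /s/.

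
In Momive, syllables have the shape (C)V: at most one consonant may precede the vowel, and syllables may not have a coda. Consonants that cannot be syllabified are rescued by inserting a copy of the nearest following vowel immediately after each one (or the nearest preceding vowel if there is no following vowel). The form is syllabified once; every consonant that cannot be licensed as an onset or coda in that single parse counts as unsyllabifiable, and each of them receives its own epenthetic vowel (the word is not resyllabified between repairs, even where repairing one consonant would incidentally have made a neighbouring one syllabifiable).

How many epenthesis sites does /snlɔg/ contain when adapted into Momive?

The unsyllabifiable consonants are /s/, /n/, /g/; each receives one epenthetic vowel.

3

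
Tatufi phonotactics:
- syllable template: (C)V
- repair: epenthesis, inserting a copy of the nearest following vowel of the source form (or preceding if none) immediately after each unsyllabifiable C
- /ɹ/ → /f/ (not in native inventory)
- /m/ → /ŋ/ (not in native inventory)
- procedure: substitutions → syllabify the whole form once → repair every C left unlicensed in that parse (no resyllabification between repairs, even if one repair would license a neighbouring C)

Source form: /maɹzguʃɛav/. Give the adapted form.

ŋafuzuguʃɛava

Substitution: /m/ → /ŋ/, /ɹ/ → /f/, giving /ŋafzguʃɛav/.
The consonants /f/, /z/, /v/ cannot be parsed into a legal (C)V syllable (no codas are permitted; onsets are limited to one consonant).
Each unlicensed consonant becomes the onset of a new syllable: /f/ → /fu/, /z/ → /zu/, /v/ → /va/.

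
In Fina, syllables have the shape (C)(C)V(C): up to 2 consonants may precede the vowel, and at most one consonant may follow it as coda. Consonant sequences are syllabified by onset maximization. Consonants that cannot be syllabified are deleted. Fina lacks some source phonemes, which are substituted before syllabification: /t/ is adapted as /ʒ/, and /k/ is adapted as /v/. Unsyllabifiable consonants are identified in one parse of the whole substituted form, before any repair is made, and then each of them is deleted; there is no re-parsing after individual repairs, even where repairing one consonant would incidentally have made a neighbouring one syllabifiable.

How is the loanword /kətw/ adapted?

vəʒ

Substitution: /k/ → /v/, /t/ → /ʒ/, giving /vəʒw/.
Under (C)(C)V(C), the unsyllabifiable consonants are /w/ (at most one coda consonant is licensed; onsets may contain at most 2 consonants).
Deleting the stranded consonants removes /w/.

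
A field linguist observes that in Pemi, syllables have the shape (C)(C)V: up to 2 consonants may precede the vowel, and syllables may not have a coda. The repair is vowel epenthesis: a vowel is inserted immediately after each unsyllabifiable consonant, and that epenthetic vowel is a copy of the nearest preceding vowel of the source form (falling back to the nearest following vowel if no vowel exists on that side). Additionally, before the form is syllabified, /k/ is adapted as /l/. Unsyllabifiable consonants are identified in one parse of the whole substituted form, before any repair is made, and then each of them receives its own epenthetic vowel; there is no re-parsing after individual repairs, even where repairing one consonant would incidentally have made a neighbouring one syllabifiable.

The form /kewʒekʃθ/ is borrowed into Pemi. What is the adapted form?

Substitution: /k/ → /l/, giving /lewʒelʃθ/.
The consonants /l/, /ʃ/, /θ/ cannot be parsed into a legal (C)(C)V syllable (no codas are permitted; onsets may contain at most 2 consonants).
Each unlicensed consonant becomes the onset of a new syllable: /l/ → /le/, /ʃ/ → /ʃe/, /θ/ → /θe/.

lewʒeleʃeθe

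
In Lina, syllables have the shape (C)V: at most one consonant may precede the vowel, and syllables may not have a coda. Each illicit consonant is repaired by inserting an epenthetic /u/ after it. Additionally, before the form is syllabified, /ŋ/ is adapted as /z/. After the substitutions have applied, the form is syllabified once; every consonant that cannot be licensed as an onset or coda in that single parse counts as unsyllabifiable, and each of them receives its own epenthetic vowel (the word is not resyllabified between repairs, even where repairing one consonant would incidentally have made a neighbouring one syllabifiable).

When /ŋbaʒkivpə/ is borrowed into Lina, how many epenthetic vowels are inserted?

After substitution the input is /zbaʒkivpə/.
The unsyllabifiable consonants are /z/, /ʒ/, /v/; each receives one epenthetic vowel.

3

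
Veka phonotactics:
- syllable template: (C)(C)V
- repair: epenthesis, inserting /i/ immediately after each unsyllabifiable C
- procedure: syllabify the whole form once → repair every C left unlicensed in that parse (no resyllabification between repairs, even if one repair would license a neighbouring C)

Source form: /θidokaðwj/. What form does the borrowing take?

Syllabifying with onset maximization leaves /ð/, /w/, /j/ stranded (no codas are permitted; onsets may contain at most 2 consonants).
Epenthesis after each stranded consonant: /ð/ → /ði/, /w/ → /wi/, /j/ → /ji/.

θidokaðiwiji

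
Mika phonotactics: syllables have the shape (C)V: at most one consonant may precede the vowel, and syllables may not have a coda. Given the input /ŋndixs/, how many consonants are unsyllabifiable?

4

The consonants /ŋ/, /n/, /x/, /s/ cannot be parsed into a legal (C)V syllable (no codas are permitted; onsets are limited to one consonant).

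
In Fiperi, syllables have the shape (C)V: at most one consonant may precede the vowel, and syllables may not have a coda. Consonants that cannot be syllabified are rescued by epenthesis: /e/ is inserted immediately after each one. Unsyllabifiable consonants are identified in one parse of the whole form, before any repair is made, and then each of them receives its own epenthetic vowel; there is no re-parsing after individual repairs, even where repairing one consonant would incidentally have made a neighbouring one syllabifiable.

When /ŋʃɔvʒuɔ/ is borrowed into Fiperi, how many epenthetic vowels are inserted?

2

The unsyllabifiable consonants are /ŋ/, /v/; each receives one epenthetic vowel.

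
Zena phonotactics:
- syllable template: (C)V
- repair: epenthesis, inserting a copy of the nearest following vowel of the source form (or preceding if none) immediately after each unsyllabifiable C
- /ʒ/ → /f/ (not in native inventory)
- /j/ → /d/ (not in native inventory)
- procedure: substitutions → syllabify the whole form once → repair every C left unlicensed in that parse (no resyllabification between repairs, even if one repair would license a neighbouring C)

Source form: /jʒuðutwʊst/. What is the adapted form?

Substitution: /j/ → /d/, /ʒ/ → /f/, giving /dfuðutwʊst/.
Under (C)V, the unsyllabifiable consonants are /d/, /t/, /s/, /t/ (no codas are permitted; onsets are limited to one consonant).
Epenthesis after each stranded consonant: /d/ → /du/, /t/ → /tʊ/, /s/ → /sʊ/, /t/ → /tʊ/.

dufuðutʊwʊsʊtʊ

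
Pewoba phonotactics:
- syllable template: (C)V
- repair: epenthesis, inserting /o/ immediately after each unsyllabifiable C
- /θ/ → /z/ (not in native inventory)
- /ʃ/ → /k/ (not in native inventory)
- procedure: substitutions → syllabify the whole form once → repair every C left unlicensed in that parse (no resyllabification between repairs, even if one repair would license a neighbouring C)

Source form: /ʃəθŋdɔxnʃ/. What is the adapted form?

kəzoŋodɔxonoko

Substitution: /ʃ/ → /k/, /θ/ → /z/, giving /kəzŋdɔxnk/.
Under (C)V, the unsyllabifiable consonants are /z/, /ŋ/, /x/, /n/, /k/ (no codas are permitted; onsets are limited to one consonant).
Each unlicensed consonant becomes the onset of a new syllable: /z/ → /zo/, /ŋ/ → /ŋo/, /x/ → /xo/, /n/ → /no/, /k/ → /ko/.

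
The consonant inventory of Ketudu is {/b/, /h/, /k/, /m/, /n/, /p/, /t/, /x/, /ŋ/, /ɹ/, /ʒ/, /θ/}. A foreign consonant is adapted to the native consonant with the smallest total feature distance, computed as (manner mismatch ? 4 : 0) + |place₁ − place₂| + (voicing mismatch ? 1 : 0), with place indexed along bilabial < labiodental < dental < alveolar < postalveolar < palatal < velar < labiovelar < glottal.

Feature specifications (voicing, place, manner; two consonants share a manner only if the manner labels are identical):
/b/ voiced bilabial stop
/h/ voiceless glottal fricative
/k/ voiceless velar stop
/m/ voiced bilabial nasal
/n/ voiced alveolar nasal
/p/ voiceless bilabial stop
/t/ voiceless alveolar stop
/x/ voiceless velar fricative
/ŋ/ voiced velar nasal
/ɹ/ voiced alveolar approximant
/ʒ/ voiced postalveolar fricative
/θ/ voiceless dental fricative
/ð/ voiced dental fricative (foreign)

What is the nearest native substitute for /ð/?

/θ/ is closest: same manner (fricative), place distance 0 (dental→dental), voicing differs (+1); total 1. Next closest is /ʒ/ at distance 2.

θ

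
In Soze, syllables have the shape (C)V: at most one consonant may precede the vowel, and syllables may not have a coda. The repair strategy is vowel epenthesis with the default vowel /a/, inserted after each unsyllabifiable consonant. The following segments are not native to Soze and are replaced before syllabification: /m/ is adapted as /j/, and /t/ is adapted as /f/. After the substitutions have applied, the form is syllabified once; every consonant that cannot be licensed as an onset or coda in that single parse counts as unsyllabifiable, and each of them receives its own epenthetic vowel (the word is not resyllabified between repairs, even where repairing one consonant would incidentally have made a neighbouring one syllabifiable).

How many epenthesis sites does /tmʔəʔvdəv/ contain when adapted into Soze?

5

After substitution the input is /fjʔəʔvdəv/.
The unsyllabifiable consonants are /f/, /j/, /ʔ/, /v/, /v/; each receives one epenthetic vowel.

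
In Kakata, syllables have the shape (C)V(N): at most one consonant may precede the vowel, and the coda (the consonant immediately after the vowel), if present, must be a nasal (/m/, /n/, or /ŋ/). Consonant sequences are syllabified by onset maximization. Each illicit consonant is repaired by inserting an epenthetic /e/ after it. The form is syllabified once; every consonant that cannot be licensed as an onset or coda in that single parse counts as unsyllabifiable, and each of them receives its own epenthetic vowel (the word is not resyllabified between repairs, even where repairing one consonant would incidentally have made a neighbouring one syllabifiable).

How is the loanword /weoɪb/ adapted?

Syllabifying with onset maximization leaves /b/ stranded (only a nasal (/m/, /n/, or /ŋ/) is licensed in coda position; onsets are limited to one consonant).
Epenthesis after each stranded consonant: /b/ → /be/.

weoɪbe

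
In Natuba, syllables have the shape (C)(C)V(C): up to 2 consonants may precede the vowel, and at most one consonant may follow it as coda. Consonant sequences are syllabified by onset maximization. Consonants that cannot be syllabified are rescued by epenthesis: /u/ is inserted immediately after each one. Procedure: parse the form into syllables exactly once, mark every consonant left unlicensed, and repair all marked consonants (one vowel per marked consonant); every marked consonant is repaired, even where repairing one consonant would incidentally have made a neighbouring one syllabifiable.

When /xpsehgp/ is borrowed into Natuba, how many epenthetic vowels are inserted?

The unsyllabifiable consonants are /x/, /g/, /p/; each receives one epenthetic vowel.

3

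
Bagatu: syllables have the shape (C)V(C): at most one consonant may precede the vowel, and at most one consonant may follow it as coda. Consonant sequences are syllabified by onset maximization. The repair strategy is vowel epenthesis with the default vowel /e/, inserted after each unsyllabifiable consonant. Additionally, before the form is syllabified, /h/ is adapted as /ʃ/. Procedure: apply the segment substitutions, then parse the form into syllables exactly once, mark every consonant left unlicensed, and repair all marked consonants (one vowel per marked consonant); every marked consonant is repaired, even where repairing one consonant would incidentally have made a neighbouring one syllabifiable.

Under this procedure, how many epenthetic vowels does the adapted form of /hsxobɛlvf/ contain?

After substitution the input is /ʃsxobɛlvf/.
The unsyllabifiable consonants are /ʃ/, /s/, /v/, /f/; each receives one epenthetic vowel.

4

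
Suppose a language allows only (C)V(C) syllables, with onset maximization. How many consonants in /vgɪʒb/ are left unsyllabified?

Syllabifying with onset maximization leaves /v/, /b/ stranded (at most one coda consonant is licensed; onsets are limited to one consonant).

2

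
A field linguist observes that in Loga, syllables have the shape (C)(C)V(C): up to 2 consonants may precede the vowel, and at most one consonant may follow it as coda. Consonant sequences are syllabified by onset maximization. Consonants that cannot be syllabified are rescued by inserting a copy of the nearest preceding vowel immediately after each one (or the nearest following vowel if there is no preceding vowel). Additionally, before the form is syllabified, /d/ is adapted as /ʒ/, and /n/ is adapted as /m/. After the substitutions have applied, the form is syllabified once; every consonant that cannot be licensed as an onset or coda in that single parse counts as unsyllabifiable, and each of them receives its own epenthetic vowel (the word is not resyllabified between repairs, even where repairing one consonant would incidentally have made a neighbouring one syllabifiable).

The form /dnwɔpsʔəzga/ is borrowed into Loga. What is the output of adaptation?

ʒɔmwɔpsʔəzga

Substitution: /d/ → /ʒ/, /n/ → /m/, giving /ʒmwɔpsʔəzga/.
Syllabifying with onset maximization leaves /ʒ/ stranded (at most one coda consonant is licensed; onsets may contain at most 2 consonants).
Each unlicensed consonant becomes the onset of a new syllable: /ʒ/ → /ʒɔ/.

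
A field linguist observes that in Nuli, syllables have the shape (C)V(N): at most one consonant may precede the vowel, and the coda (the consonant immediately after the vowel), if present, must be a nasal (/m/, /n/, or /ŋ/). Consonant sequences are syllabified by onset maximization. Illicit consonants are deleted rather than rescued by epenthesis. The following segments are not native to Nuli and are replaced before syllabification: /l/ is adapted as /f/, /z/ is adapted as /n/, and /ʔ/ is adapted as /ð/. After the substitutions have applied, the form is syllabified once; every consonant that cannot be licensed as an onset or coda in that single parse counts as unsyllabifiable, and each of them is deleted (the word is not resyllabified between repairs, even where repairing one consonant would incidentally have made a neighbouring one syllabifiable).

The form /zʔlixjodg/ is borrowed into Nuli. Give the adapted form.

Substitution: /z/ → /n/, /ʔ/ → /ð/, /l/ → /f/, giving /nðfixjodg/.
The consonants /n/, /ð/, /x/, /d/, /g/ cannot be parsed into a legal (C)V(N) syllable (only a nasal (/m/, /n/, or /ŋ/) is licensed in coda position; onsets are limited to one consonant).
Each unlicensed consonant is deleted: /n/, /ð/, /x/, /d/, /g/.

fijo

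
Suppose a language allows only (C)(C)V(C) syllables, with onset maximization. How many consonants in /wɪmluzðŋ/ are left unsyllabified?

2

The consonants /ð/, /ŋ/ cannot be parsed into a legal (C)(C)V(C) syllable (at most one coda consonant is licensed; onsets may contain at most 2 consonants).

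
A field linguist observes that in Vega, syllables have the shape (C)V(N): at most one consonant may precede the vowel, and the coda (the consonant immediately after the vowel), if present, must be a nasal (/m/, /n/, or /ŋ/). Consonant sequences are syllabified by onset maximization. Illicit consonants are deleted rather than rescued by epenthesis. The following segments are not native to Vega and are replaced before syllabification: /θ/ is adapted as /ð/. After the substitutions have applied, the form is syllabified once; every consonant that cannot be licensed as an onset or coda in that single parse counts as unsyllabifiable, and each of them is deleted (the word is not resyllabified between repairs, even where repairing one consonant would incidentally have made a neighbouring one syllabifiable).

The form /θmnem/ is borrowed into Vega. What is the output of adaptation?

nem

Substitution: /θ/ → /ð/, giving /ðmnem/.
Syllabifying with onset maximization leaves /ð/, /m/ stranded (only a nasal (/m/, /n/, or /ŋ/) is licensed in coda position; onsets are limited to one consonant).
Each unlicensed consonant is deleted: /ð/, /m/.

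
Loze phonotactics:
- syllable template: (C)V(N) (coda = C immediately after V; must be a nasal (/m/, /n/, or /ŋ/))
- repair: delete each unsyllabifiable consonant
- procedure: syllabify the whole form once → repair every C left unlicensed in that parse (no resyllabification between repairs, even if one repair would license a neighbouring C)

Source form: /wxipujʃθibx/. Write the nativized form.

xipuθi

Syllabifying with onset maximization leaves /w/, /j/, /ʃ/, /b/, /x/ stranded (only a nasal (/m/, /n/, or /ŋ/) is licensed in coda position; onsets are limited to one consonant).
Deletion applies to /w/, /j/, /ʃ/, /b/, /x/.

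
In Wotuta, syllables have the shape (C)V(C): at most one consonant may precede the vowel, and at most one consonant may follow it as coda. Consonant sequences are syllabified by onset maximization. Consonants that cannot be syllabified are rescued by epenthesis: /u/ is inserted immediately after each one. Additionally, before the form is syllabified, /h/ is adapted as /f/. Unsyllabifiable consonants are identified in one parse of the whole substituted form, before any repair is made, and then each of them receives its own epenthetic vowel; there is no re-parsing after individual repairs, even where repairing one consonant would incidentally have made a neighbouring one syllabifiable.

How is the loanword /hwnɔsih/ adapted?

Substitution: /h/ → /f/, giving /fwnɔsif/.
Under (C)V(C), the unsyllabifiable consonants are /f/, /w/ (at most one coda consonant is licensed; onsets are limited to one consonant).
Each unlicensed consonant becomes the onset of a new syllable: /f/ → /fu/, /w/ → /wu/.

fuwunɔsif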